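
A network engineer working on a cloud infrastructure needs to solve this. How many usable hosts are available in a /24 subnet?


Given: subnet mask /24
Host bits = 32 - 24 = 8
Total addresses = 2^8 = 256
Usable hosts = 256 - 2 (network + broadcast) = 254

254


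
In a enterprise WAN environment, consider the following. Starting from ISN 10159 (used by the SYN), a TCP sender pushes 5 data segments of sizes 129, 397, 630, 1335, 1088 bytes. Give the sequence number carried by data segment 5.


The SYN occupies sequence number ISN = 10159, so the first data byte is ISN + 1 = 10160.
SEQ of data segment i = (ISN + 1) + sum of payload sizes of segments 1..i-1.
Segment 1: SEQ = 10160, payload = 129 bytes
Segment 2: SEQ = 10289, payload = 397 bytes
Segment 3: SEQ = 10686, payload = 630 bytes
Segment 4: SEQ = 11316, payload = 1335 bytes
Segment 5: SEQ = 12651, payload = 1088 bytes
SEQ of segment 5 = 10160 + 129 + 397 + 630 + 1335 = 12651

12651


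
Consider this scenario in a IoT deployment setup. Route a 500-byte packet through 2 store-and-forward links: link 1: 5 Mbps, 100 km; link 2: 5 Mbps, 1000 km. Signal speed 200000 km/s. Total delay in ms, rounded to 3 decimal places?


Packet = 500 bytes = 4000 bits. Store-and-forward: sum (t_trans + t_prop) per link.
Link 1: t_trans = 4000/(5*10^6) s = 0.8000 ms; t_prop = 100/200000 s = 0.5000 ms; subtotal = 1.3000 ms
Link 2: t_trans = 4000/(5*10^6) s = 0.8000 ms; t_prop = 1000/200000 s = 5.0000 ms; subtotal = 5.8000 ms
End-to-end = 1.3000 + 5.8000 = 7.1000 ms -> 7.100 ms (3 dp)

7.100


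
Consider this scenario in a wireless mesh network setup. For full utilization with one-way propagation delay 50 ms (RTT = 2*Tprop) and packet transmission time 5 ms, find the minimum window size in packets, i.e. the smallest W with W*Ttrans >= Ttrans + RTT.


Given: Ttrans = 5 ms, RTT = 100 ms (= 2 * Tprop, Tprop = 50 ms)
Time until first ACK returns = Ttrans + RTT = 5 + 100 = 105 ms
Need W * Ttrans >= Ttrans + RTT  ->  W >= (Ttrans + RTT) / Ttrans
(Ttrans + RTT) / Ttrans = 105 / 5 = 21
W_min = ceil(21) = 21

21


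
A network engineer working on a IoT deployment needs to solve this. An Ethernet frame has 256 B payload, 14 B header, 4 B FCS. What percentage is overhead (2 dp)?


Given: payload = 256 B, header = 14 B, trailer = 4 B
Overhead bytes = header + trailer = 14 + 4 = 18
Total frame = payload + overhead = 256 + 18 = 274
Overhead % = 18 / 274 * 100 = 6.5693% -> 6.57% (2 dp)

6.57


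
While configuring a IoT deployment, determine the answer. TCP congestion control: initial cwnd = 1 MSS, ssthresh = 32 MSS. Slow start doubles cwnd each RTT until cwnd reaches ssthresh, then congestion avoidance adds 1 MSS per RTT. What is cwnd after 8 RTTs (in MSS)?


RTT 0: cwnd = 1 MSS (initial)
RTT 1: cwnd = 2 MSS (slow start, doubled)
RTT 2: cwnd = 4 MSS (slow start, doubled)
RTT 3: cwnd = 8 MSS (slow start, doubled)
RTT 4: cwnd = 16 MSS (slow start, doubled)
RTT 5: cwnd = 32 MSS (slow start, doubled)
RTT 6: cwnd = 33 MSS (congestion avoidance, +1)
RTT 7: cwnd = 34 MSS (congestion avoidance, +1)
RTT 8: cwnd = 35 MSS (congestion avoidance, +1)

35


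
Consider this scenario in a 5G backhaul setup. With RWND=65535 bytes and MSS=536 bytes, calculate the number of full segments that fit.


Given: RWND = 65535 bytes, MSS = 536 bytes
Full segments = floor(RWND / MSS)
Full segments = floor(65535 / 536)
Full segments = floor(122.2668) = 122

122


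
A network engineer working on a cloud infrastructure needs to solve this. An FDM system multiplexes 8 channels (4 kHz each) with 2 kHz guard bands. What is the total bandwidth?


Given: 8 channels, 4 kHz each, guard = 2 kHz
Channel bandwidth = 8 * 4 = 32 kHz
Guard bands = 7 gaps * 2 kHz = 14 kHz
Total = 32 + 14 = 46 kHz

46


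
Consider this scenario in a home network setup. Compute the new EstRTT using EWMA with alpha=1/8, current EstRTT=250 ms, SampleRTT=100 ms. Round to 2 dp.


Given: EstRTT = 250 ms, SampleRTT = 100 ms, alpha = 1/8
New EstRTT = (1 - alpha) * EstRTT + alpha * SampleRTT
(7/8) * 250 = 218.75
(1/8) * 100 = 12.5
New EstRTT = 218.75 + 12.5 = 231.25 ms -> 231.25 ms (2 dp)

231.25


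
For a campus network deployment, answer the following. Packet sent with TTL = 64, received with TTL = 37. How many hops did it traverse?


Given: initial TTL = 64, received TTL = 37
Hops = initial TTL - received TTL
Hops = 64 - 37 = 27

27


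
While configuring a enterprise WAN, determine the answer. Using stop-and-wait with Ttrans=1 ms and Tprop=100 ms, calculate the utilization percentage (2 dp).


Given: Ttrans = 1 ms, Tprop = 100 ms
RTT = 2 * Tprop = 2 * 100 = 200 ms
U = Ttrans / (Ttrans + RTT)
U = 1 / (1 + 200)
U = 1 / 201 = 0.004975
U% = 0.50%

0.50


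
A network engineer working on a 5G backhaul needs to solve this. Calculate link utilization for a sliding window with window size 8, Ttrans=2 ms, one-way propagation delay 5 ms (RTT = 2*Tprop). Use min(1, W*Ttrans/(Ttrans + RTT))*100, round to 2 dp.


Given: W = 8, Ttrans = 2 ms, RTT = 10 ms (= 2 * Tprop, Tprop = 5 ms)
Cycle time = Ttrans + RTT = 2 + 10 = 12 ms (first packet sent until its ACK returns)
W * Ttrans = 8 * 2 = 16 ms of sending per cycle
W * Ttrans / (Ttrans + RTT) = 16 / 12 = 1.333333
U = min(1, 1.333333) = 1.000000
U% = 100.00%

100.00


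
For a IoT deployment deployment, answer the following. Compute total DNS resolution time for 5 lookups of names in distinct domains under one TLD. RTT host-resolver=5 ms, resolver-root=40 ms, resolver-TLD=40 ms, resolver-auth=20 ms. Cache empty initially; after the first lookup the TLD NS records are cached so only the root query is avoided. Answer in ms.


Lookup 1 (cold cache): local + root + TLD + auth = 5 + 40 + 40 + 20 = 105 ms
Lookups 2..5 (TLD NS cached -> skip root; new domain -> still ask TLD and auth): local + TLD + auth = 5 + 40 + 20 = 65 ms each
Remaining 4 lookups: 4 * 65 = 260 ms
Total = 105 + 260 = 365 ms

365


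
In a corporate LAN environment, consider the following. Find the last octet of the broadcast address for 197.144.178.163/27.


Given: IP = 197.144.178.163, prefix = /27
Host bits = 32 - 27 = 5
Network last octet = 163 AND mask = 160
Host part size = 2^5 - 1 = 31
Broadcast last octet = 160 OR 31 = 191

191


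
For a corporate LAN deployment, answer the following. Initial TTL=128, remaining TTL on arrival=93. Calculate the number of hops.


Given: initial TTL = 128, received TTL = 93
Hops = initial TTL - received TTL
Hops = 128 - 93 = 35

35


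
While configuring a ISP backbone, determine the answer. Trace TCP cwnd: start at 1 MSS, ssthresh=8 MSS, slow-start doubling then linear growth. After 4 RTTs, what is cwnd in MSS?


RTT 0: cwnd = 1 MSS (initial)
RTT 1: cwnd = 2 MSS (slow start, doubled)
RTT 2: cwnd = 4 MSS (slow start, doubled)
RTT 3: cwnd = 8 MSS (slow start, doubled)
RTT 4: cwnd = 9 MSS (congestion avoidance, +1)

9


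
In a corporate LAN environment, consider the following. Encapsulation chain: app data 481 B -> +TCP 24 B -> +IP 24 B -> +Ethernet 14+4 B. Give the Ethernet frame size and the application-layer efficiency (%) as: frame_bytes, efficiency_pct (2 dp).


TCP segment = 481 + 24 = 505 B
IP packet = 505 + 24 = 529 B
Ethernet frame = 529 + 14 + 4 = 547 B
Efficiency = app / frame = 481 / 547 = 0.879342 = 87.9342% -> 87.93% (2 dp)

547, 87.93


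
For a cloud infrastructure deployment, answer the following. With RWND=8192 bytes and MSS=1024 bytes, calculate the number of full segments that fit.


Given: RWND = 8192 bytes, MSS = 1024 bytes
Full segments = floor(RWND / MSS)
Full segments = floor(8192 / 1024)
Full segments = floor(8.0) = 8

8


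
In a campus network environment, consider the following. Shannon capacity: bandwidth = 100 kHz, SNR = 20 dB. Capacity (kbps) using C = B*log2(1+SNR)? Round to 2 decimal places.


Given: B = 100 kHz, SNR = 20 dB
SNR linear = 10^(20/10) = 100
1 + SNR = 101
log2(101) = 6.6582114828
C = 100 * 1000 * 6.6582114828 = 665821.1483 bps
C = 665.821148 kbps -> 665.82 kbps (2 dp)

665.82


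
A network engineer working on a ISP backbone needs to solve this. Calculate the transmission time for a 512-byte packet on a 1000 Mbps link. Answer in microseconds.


Given: packet = 512 bytes, bandwidth = 1000 Mbps
Packet in bits = 512 * 8 = 4096 bits
Bandwidth = 1000 * 10^6 = 1000000000 bps
Time = 4096 / 1000000000 seconds
Time in us = 4096 * 10^6 / 1000000000 = 4.096

4.096


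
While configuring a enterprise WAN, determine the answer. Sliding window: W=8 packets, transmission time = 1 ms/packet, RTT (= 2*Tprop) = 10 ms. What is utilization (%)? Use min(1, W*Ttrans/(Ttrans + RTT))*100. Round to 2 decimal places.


Given: W = 8, Ttrans = 1 ms, RTT = 10 ms (= 2 * Tprop, Tprop = 5 ms)
Cycle time = Ttrans + RTT = 1 + 10 = 11 ms (first packet sent until its ACK returns)
W * Ttrans = 8 * 1 = 8 ms of sending per cycle
W * Ttrans / (Ttrans + RTT) = 8 / 11 = 0.727273
U = min(1, 0.727273) = 0.727273
U% = 72.73%

72.73


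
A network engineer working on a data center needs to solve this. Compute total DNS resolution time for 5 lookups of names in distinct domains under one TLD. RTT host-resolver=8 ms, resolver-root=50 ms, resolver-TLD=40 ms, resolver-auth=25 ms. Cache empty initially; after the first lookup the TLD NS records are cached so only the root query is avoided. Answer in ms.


Lookup 1 (cold cache): local + root + TLD + auth = 8 + 50 + 40 + 25 = 123 ms
Lookups 2..5 (TLD NS cached -> skip root; new domain -> still ask TLD and auth): local + TLD + auth = 8 + 40 + 25 = 73 ms each
Remaining 4 lookups: 4 * 73 = 292 ms
Total = 123 + 292 = 415 ms

415


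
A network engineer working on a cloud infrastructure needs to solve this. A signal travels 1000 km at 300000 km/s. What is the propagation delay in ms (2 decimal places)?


Given: distance = 1000 km, speed = 300000 km/s
Delay = distance / speed = 1000 / 300000 seconds
Delay in ms = 1000 * 1000 / 300000
Delay = 3.3333 ms
Rounded to 2 dp = 3.33 ms

3.33


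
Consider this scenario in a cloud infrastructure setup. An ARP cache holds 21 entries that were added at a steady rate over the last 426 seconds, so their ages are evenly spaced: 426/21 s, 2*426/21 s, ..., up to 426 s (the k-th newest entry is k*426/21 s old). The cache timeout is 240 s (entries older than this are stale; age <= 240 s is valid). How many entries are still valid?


Ages are k * 426/21 s for k = 1..21 (spacing = 20.2857 s).
Entry k is valid iff k * 426/21 <= 240 iff k <= 21 * 240 / 426 = 11.8310
n_valid = floor(11.8310) = 11
(n_stale = 21 - 11 = 10)

11


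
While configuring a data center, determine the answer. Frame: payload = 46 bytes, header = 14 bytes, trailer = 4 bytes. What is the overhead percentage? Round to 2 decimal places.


Given: payload = 46 B, header = 14 B, trailer = 4 B
Overhead bytes = header + trailer = 14 + 4 = 18
Total frame = payload + overhead = 46 + 18 = 64
Overhead % = 18 / 64 * 100 = 28.1250% -> 28.13% (2 dp)

28.13


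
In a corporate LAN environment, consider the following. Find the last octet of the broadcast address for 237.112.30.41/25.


Given: IP = 237.112.30.41, prefix = /25
Host bits = 32 - 25 = 7
Network last octet = 41 AND mask = 0
Host part size = 2^7 - 1 = 127
Broadcast last octet = 0 OR 127 = 127

127


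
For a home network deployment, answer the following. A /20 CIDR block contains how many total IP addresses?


Given: CIDR prefix /20
Host bits = 32 - 20 = 12
Total addresses = 2^12 = 4096

4096


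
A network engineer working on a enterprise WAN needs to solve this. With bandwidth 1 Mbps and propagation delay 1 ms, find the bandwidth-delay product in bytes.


Given: bandwidth = 1 Mbps, delay = 1 ms
BDP in bits = 1 * 10^6 * 1 / 1000
BDP in bits = 1000
BDP in bytes = 1000 / 8 = 125

125


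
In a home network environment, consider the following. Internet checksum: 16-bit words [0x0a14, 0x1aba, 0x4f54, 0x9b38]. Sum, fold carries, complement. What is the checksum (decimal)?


Given words: [0x0a14, 0x1aba, 0x4f54, 0x9b38]
Step 1: Sum all words
Raw sum = 2580 + 6842 + 20308 + 39736 = 69466
Step 2: Fold carry: (3930 + 1) = 3931
One's complement = ~3931 & 0xFFFF = 61604

61604


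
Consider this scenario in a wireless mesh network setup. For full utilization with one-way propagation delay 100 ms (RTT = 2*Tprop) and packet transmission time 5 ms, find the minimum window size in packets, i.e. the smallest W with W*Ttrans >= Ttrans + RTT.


Given: Ttrans = 5 ms, RTT = 200 ms (= 2 * Tprop, Tprop = 100 ms)
Time until first ACK returns = Ttrans + RTT = 5 + 200 = 205 ms
Need W * Ttrans >= Ttrans + RTT  ->  W >= (Ttrans + RTT) / Ttrans
(Ttrans + RTT) / Ttrans = 205 / 5 = 41
W_min = ceil(41) = 41

41


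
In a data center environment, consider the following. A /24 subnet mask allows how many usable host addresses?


Given: subnet mask /24
Host bits = 32 - 24 = 8
Total addresses = 2^8 = 256
Usable hosts = 256 - 2 (network + broadcast) = 254

254


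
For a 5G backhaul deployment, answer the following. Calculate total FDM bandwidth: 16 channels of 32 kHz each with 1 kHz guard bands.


Given: 16 channels, 32 kHz each, guard = 1 kHz
Channel bandwidth = 16 * 32 = 512 kHz
Guard bands = 15 gaps * 1 kHz = 15 kHz
Total = 512 + 15 = 527 kHz

527


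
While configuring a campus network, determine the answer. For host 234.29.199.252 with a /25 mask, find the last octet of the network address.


Given: IP = 234.29.199.252, prefix = /25
Subnet mask = 255.255.255.128
Last octet of IP: 252
Last octet of mask: 128
Network last octet = 252 AND 128 = 128

128


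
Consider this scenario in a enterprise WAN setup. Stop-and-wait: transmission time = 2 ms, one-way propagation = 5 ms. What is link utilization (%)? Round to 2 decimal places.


Given: Ttrans = 2 ms, Tprop = 5 ms
RTT = 2 * Tprop = 2 * 5 = 10 ms
U = Ttrans / (Ttrans + RTT)
U = 2 / (2 + 10)
U = 2 / 12 = 0.166667
U% = 16.67%

16.67


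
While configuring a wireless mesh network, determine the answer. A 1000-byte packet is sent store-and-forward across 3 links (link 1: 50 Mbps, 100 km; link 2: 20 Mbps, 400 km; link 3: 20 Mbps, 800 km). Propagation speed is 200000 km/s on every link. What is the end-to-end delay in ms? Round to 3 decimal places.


Packet = 1000 bytes = 8000 bits. Store-and-forward: sum (t_trans + t_prop) per link.
Link 1: t_trans = 8000/(50*10^6) s = 0.1600 ms; t_prop = 100/200000 s = 0.5000 ms; subtotal = 0.6600 ms
Link 2: t_trans = 8000/(20*10^6) s = 0.4000 ms; t_prop = 400/200000 s = 2.0000 ms; subtotal = 2.4000 ms
Link 3: t_trans = 8000/(20*10^6) s = 0.4000 ms; t_prop = 800/200000 s = 4.0000 ms; subtotal = 4.4000 ms
End-to-end = 0.6600 + 2.4000 + 4.4000 = 7.4600 ms -> 7.460 ms (3 dp)

7.460


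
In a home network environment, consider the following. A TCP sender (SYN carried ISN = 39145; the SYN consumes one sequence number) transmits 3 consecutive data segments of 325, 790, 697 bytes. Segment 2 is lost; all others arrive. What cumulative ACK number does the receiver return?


SYN uses sequence number 39145; first data byte = ISN + 1 = 39146.
Segment 1: SEQ = 39146, len = 325 B, covers [39146, 39470]
Segment 2: SEQ = 39471, len = 790 B, covers [39471, 40260] [LOST]
Segment 3: SEQ = 40261, len = 697 B, covers [40261, 40957]
In-order data received: bytes [39146, 39470] (segments 1..1).
Segment 2 missing -> gap begins at byte 39471; later segments buffered out of order.
Cumulative ACK = next expected in-order byte = 39146 + 325 = 39471

39471


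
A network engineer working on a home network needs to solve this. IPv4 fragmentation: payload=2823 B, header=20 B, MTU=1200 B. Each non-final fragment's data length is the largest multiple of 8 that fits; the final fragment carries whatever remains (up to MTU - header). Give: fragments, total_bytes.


Max data per non-final fragment = floor((MTU - header)/8)*8 = floor((1200 - 20)/8)*8 = floor(1180/8)*8 = 1176 B
Final fragment needs no 8-byte alignment: it can carry up to MTU - header = 1180 B
Non-final fragments needed = ceil((payload - 1180) / 1176) = ceil(1643/1176) = ceil(1.3971) = 2
Number of fragments = 2 + 1 = 3
Fragment sizes (data): 2 * 1176 B + 471 B (last, 471 <= 1180 OK)
Total bytes sent = payload + n_frags * header = 2823 + 3*20 = 2823 + 60 = 2883 B

3, 2883


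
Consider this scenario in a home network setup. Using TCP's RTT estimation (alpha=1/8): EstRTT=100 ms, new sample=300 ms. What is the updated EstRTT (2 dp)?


Given: EstRTT = 100 ms, SampleRTT = 300 ms, alpha = 1/8
New EstRTT = (1 - alpha) * EstRTT + alpha * SampleRTT
(7/8) * 100 = 87.5
(1/8) * 300 = 37.5
New EstRTT = 87.5 + 37.5 = 125 ms -> 125.00 ms (2 dp)

125.00


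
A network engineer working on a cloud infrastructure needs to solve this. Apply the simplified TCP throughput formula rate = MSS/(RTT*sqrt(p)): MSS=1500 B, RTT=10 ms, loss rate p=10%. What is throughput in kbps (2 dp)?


Given: MSS = 1500 bytes, RTT = 10 ms, loss = 10%
RTT in seconds = 10 / 1000 = 0.01
Loss rate = 10% = 0.1
sqrt(loss) = sqrt(0.1) = 0.316227766017
Throughput (bytes/s) = 1500 / (0.01 * 0.316227766017) = 474341.6490
Throughput (kbps) = 474341.6490 * 8 / 1000 = 3794.733192 -> 3794.73 kbps (2 dp)

3794.73


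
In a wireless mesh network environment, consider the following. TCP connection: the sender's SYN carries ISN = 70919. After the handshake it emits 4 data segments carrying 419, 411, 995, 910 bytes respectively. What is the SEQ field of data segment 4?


The SYN occupies sequence number ISN = 70919, so the first data byte is ISN + 1 = 70920.
SEQ of data segment i = (ISN + 1) + sum of payload sizes of segments 1..i-1.
Segment 1: SEQ = 70920, payload = 419 bytes
Segment 2: SEQ = 71339, payload = 411 bytes
Segment 3: SEQ = 71750, payload = 995 bytes
Segment 4: SEQ = 72745, payload = 910 bytes
SEQ of segment 4 = 70920 + 419 + 411 + 995 = 72745

72745


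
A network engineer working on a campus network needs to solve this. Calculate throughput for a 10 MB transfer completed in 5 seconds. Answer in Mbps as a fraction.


Given: file = 10 MB, time = 5 s
File in Mb = 10 * 8 = 80 Mb
Throughput = 80 / 5 Mbps
Throughput = 16 Mbps

16


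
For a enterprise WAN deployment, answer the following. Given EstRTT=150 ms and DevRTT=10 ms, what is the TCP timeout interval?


Given: EstRTT = 150 ms, DevRTT = 10 ms
Timeout = EstRTT + 4 * DevRTT
4 * DevRTT = 4 * 10 = 40
Timeout = 150 + 40 = 190 ms

190


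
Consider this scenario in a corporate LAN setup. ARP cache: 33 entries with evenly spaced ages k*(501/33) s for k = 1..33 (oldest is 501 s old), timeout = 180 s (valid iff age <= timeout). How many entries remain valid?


Ages are k * 501/33 s for k = 1..33 (spacing = 15.1818 s).
Entry k is valid iff k * 501/33 <= 180 iff k <= 33 * 180 / 501 = 11.8563
n_valid = floor(11.8563) = 11
(n_stale = 33 - 11 = 22)

11


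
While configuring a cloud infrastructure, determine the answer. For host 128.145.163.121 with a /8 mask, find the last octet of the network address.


Given: IP = 128.145.163.121, prefix = /8
Subnet mask = 255.0.0.0
Last octet of IP: 121
Last octet of mask: 0
Network last octet = 121 AND 0 = 0

0


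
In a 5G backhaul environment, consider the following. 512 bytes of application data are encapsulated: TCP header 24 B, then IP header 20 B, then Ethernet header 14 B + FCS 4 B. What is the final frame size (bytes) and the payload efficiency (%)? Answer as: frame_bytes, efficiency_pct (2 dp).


TCP segment = 512 + 24 = 536 B
IP packet = 536 + 20 = 556 B
Ethernet frame = 556 + 14 + 4 = 574 B
Efficiency = app / frame = 512 / 574 = 0.891986 = 89.1986% -> 89.20% (2 dp)

574, 89.20


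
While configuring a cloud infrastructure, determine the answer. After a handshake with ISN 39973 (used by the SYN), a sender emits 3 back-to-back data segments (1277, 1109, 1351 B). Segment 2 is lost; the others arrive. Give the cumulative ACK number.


SYN uses sequence number 39973; first data byte = ISN + 1 = 39974.
Segment 1: SEQ = 39974, len = 1277 B, covers [39974, 41250]
Segment 2: SEQ = 41251, len = 1109 B, covers [41251, 42359] [LOST]
Segment 3: SEQ = 42360, len = 1351 B, covers [42360, 43710]
In-order data received: bytes [39974, 41250] (segments 1..1).
Segment 2 missing -> gap begins at byte 41251; later segments buffered out of order.
Cumulative ACK = next expected in-order byte = 39974 + 1277 = 41251

41251


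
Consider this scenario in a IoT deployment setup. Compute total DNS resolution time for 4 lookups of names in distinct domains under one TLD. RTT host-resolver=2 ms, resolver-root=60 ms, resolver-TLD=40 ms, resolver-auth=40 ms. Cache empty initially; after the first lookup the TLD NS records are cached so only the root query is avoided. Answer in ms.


Lookup 1 (cold cache): local + root + TLD + auth = 2 + 60 + 40 + 40 = 142 ms
Lookups 2..4 (TLD NS cached -> skip root; new domain -> still ask TLD and auth): local + TLD + auth = 2 + 40 + 40 = 82 ms each
Remaining 3 lookups: 3 * 82 = 246 ms
Total = 142 + 246 = 388 ms

388


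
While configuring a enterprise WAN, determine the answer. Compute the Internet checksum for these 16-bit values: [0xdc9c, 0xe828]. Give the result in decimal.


Given words: [0xdc9c, 0xe828]
Step 1: Sum all words
Raw sum = 56476 + 59432 = 115908
Step 2: Fold carry: (50372 + 1) = 50373
One's complement = ~50373 & 0xFFFF = 15162

15162


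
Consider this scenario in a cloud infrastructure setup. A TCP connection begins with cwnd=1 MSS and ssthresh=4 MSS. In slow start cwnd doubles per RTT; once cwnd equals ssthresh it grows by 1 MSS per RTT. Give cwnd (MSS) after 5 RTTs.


RTT 0: cwnd = 1 MSS (initial)
RTT 1: cwnd = 2 MSS (slow start, doubled)
RTT 2: cwnd = 4 MSS (slow start, doubled)
RTT 3: cwnd = 5 MSS (congestion avoidance, +1)
RTT 4: cwnd = 6 MSS (congestion avoidance, +1)
RTT 5: cwnd = 7 MSS (congestion avoidance, +1)

7


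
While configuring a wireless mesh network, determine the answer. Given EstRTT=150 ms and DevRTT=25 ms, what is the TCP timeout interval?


Given: EstRTT = 150 ms, DevRTT = 25 ms
Timeout = EstRTT + 4 * DevRTT
4 * DevRTT = 4 * 25 = 100
Timeout = 150 + 100 = 250 ms

250


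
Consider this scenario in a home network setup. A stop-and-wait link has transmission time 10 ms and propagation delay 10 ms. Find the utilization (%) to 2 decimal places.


Given: Ttrans = 10 ms, Tprop = 10 ms
RTT = 2 * Tprop = 2 * 10 = 20 ms
U = Ttrans / (Ttrans + RTT)
U = 10 / (10 + 20)
U = 10 / 30 = 0.333333
U% = 33.33%

33.33


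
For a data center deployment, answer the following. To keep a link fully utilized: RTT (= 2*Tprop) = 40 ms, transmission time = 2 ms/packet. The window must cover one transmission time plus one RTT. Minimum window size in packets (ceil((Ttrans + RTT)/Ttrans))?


Given: Ttrans = 2 ms, RTT = 40 ms (= 2 * Tprop, Tprop = 20 ms)
Time until first ACK returns = Ttrans + RTT = 2 + 40 = 42 ms
Need W * Ttrans >= Ttrans + RTT  ->  W >= (Ttrans + RTT) / Ttrans
(Ttrans + RTT) / Ttrans = 42 / 2 = 21
W_min = ceil(21) = 21

21


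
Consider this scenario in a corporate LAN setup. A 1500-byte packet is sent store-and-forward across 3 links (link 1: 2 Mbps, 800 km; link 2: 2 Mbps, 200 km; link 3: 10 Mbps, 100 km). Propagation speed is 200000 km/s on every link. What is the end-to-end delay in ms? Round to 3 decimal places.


Packet = 1500 bytes = 12000 bits. Store-and-forward: sum (t_trans + t_prop) per link.
Link 1: t_trans = 12000/(2*10^6) s = 6.0000 ms; t_prop = 800/200000 s = 4.0000 ms; subtotal = 10.0000 ms
Link 2: t_trans = 12000/(2*10^6) s = 6.0000 ms; t_prop = 200/200000 s = 1.0000 ms; subtotal = 7.0000 ms
Link 3: t_trans = 12000/(10*10^6) s = 1.2000 ms; t_prop = 100/200000 s = 0.5000 ms; subtotal = 1.7000 ms
End-to-end = 10.0000 + 7.0000 + 1.7000 = 18.7000 ms -> 18.700 ms (3 dp)

18.700


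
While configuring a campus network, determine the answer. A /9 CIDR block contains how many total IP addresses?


Given: CIDR prefix /9
Host bits = 32 - 9 = 23
Total addresses = 2^23 = 8388608

8388608


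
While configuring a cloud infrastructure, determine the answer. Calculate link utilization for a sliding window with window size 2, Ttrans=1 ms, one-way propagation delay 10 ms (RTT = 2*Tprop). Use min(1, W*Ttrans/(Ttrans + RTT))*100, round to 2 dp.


Given: W = 2, Ttrans = 1 ms, RTT = 20 ms (= 2 * Tprop, Tprop = 10 ms)
Cycle time = Ttrans + RTT = 1 + 20 = 21 ms (first packet sent until its ACK returns)
W * Ttrans = 2 * 1 = 2 ms of sending per cycle
W * Ttrans / (Ttrans + RTT) = 2 / 21 = 0.095238
U = min(1, 0.095238) = 0.095238
U% = 9.52%

9.52


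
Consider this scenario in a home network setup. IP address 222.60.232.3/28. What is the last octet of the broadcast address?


Given: IP = 222.60.232.3, prefix = /28
Host bits = 32 - 28 = 4
Network last octet = 3 AND mask = 0
Host part size = 2^4 - 1 = 15
Broadcast last octet = 0 OR 15 = 15

15


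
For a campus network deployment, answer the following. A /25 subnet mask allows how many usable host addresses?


Given: subnet mask /25
Host bits = 32 - 25 = 7
Total addresses = 2^7 = 128
Usable hosts = 128 - 2 (network + broadcast) = 126

126


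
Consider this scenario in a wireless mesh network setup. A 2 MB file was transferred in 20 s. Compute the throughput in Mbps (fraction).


Given: file = 2 MB, time = 20 s
File in Mb = 2 * 8 = 16 Mb
Throughput = 16 / 20 Mbps
Throughput = 4/5 Mbps

4/5


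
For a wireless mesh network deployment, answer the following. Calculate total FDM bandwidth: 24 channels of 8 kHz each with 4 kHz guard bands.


Given: 24 channels, 8 kHz each, guard = 4 kHz
Channel bandwidth = 24 * 8 = 192 kHz
Guard bands = 23 gaps * 4 kHz = 92 kHz
Total = 192 + 92 = 284 kHz

284


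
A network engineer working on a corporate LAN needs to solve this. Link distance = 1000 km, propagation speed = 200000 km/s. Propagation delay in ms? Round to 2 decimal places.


Given: distance = 1000 km, speed = 200000 km/s
Delay = distance / speed = 1000 / 200000 seconds
Delay in ms = 1000 * 1000 / 200000
Delay = 5.0000 ms
Rounded to 2 dp = 5.00 ms

5.00


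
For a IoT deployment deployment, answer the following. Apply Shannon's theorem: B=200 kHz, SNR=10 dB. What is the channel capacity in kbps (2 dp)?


Given: B = 200 kHz, SNR = 10 dB
SNR linear = 10^(10/10) = 10
1 + SNR = 11
log2(11) = 3.4594316186
C = 200 * 1000 * 3.4594316186 = 691886.3237 bps
C = 691.886324 kbps -> 691.89 kbps (2 dp)

691.89


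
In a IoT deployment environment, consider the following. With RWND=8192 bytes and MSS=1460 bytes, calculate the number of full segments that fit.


Given: RWND = 8192 bytes, MSS = 1460 bytes
Full segments = floor(RWND / MSS)
Full segments = floor(8192 / 1460)
Full segments = floor(5.611) = 5

5


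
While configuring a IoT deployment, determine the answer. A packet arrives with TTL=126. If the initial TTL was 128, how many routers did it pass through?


Given: initial TTL = 128, received TTL = 126
Hops = initial TTL - received TTL
Hops = 128 - 126 = 2

2


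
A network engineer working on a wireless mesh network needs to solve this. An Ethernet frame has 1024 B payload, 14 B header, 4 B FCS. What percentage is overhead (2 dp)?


Given: payload = 1024 B, header = 14 B, trailer = 4 B
Overhead bytes = header + trailer = 14 + 4 = 18
Total frame = payload + overhead = 1024 + 18 = 1042
Overhead % = 18 / 1042 * 100 = 1.7274% -> 1.73% (2 dp)

1.73


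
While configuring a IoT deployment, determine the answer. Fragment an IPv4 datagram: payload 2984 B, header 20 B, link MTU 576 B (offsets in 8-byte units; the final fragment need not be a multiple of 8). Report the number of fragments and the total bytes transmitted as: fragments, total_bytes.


Max data per non-final fragment = floor((MTU - header)/8)*8 = floor((576 - 20)/8)*8 = floor(556/8)*8 = 552 B
Final fragment needs no 8-byte alignment: it can carry up to MTU - header = 556 B
Non-final fragments needed = ceil((payload - 556) / 552) = ceil(2428/552) = ceil(4.3986) = 5
Number of fragments = 5 + 1 = 6
Fragment sizes (data): 5 * 552 B + 224 B (last, 224 <= 556 OK)
Total bytes sent = payload + n_frags * header = 2984 + 6*20 = 2984 + 120 = 3104 B

6, 3104


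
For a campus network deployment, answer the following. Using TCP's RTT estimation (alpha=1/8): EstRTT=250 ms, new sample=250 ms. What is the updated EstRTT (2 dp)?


Given: EstRTT = 250 ms, SampleRTT = 250 ms, alpha = 1/8
New EstRTT = (1 - alpha) * EstRTT + alpha * SampleRTT
(7/8) * 250 = 218.75
(1/8) * 250 = 31.25
New EstRTT = 218.75 + 31.25 = 250 ms -> 250.00 ms (2 dp)

250.00


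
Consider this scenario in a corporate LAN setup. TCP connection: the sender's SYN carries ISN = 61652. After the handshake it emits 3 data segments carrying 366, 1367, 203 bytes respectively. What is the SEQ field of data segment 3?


The SYN occupies sequence number ISN = 61652, so the first data byte is ISN + 1 = 61653.
SEQ of data segment i = (ISN + 1) + sum of payload sizes of segments 1..i-1.
Segment 1: SEQ = 61653, payload = 366 bytes
Segment 2: SEQ = 62019, payload = 1367 bytes
Segment 3: SEQ = 63386, payload = 203 bytes
SEQ of segment 3 = 61653 + 366 + 1367 = 63386

63386


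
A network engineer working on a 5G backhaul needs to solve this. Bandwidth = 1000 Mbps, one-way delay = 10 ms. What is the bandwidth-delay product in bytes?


Given: bandwidth = 1000 Mbps, delay = 10 ms
BDP in bits = 1000 * 10^6 * 10 / 1000
BDP in bits = 10000000
BDP in bytes = 10000000 / 8 = 1250000

1250000


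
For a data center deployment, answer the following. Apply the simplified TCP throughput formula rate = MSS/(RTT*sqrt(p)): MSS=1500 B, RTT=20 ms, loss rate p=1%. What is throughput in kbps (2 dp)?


Given: MSS = 1500 bytes, RTT = 20 ms, loss = 1%
RTT in seconds = 20 / 1000 = 0.02
Loss rate = 1% = 0.01
sqrt(loss) = sqrt(0.01) = 0.1
Throughput (bytes/s) = 1500 / (0.02 * 0.1) = 750000.0000
Throughput (kbps) = 750000.0000 * 8 / 1000 = 6000.000000 -> 6000.00 kbps (2 dp)

6000.00


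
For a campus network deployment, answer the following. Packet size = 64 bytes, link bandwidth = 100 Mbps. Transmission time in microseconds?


Given: packet = 64 bytes, bandwidth = 100 Mbps
Packet in bits = 64 * 8 = 512 bits
Bandwidth = 100 * 10^6 = 100000000 bps
Time = 512 / 100000000 seconds
Time in us = 512 * 10^6 / 100000000 = 5.12

5.12


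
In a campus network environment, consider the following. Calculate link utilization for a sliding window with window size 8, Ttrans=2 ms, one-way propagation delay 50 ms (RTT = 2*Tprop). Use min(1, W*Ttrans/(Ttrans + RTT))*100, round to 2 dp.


Given: W = 8, Ttrans = 2 ms, RTT = 100 ms (= 2 * Tprop, Tprop = 50 ms)
Cycle time = Ttrans + RTT = 2 + 100 = 102 ms (first packet sent until its ACK returns)
W * Ttrans = 8 * 2 = 16 ms of sending per cycle
W * Ttrans / (Ttrans + RTT) = 16 / 102 = 0.156863
U = min(1, 0.156863) = 0.156863
U% = 15.69%

15.69


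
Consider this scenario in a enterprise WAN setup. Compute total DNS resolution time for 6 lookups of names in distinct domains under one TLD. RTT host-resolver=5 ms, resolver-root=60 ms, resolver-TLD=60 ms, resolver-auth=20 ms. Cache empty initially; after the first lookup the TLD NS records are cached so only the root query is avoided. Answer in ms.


Lookup 1 (cold cache): local + root + TLD + auth = 5 + 60 + 60 + 20 = 145 ms
Lookups 2..6 (TLD NS cached -> skip root; new domain -> still ask TLD and auth): local + TLD + auth = 5 + 60 + 20 = 85 ms each
Remaining 5 lookups: 5 * 85 = 425 ms
Total = 145 + 425 = 570 ms

570


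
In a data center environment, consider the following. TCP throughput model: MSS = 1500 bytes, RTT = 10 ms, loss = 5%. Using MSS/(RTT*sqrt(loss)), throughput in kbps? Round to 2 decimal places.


Given: MSS = 1500 bytes, RTT = 10 ms, loss = 5%
RTT in seconds = 10 / 1000 = 0.01
Loss rate = 5% = 0.05
sqrt(loss) = sqrt(0.05) = 0.223606797750
Throughput (bytes/s) = 1500 / (0.01 * 0.223606797750) = 670820.3932
Throughput (kbps) = 670820.3932 * 8 / 1000 = 5366.563146 -> 5366.56 kbps (2 dp)

5366.56


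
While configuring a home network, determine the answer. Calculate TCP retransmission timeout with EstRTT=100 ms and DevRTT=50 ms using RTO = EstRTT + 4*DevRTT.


Given: EstRTT = 100 ms, DevRTT = 50 ms
Timeout = EstRTT + 4 * DevRTT
4 * DevRTT = 4 * 50 = 200
Timeout = 100 + 200 = 300 ms

300


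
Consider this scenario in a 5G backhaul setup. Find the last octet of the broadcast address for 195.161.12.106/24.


Given: IP = 195.161.12.106, prefix = /24
Host bits = 32 - 24 = 8
Network last octet = 106 AND mask = 0
Host part size = 2^8 - 1 = 255
Broadcast last octet = 0 OR 255 = 255

255


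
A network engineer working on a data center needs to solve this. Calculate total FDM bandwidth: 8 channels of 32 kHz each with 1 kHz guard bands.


Given: 8 channels, 32 kHz each, guard = 1 kHz
Channel bandwidth = 8 * 32 = 256 kHz
Guard bands = 7 gaps * 1 kHz = 7 kHz
Total = 256 + 7 = 263 kHz

263


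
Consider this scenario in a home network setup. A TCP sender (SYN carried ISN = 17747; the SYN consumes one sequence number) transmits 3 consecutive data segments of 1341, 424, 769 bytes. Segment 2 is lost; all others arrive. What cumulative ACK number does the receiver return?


SYN uses sequence number 17747; first data byte = ISN + 1 = 17748.
Segment 1: SEQ = 17748, len = 1341 B, covers [17748, 19088]
Segment 2: SEQ = 19089, len = 424 B, covers [19089, 19512] [LOST]
Segment 3: SEQ = 19513, len = 769 B, covers [19513, 20281]
In-order data received: bytes [17748, 19088] (segments 1..1).
Segment 2 missing -> gap begins at byte 19089; later segments buffered out of order.
Cumulative ACK = next expected in-order byte = 17748 + 1341 = 19089

19089


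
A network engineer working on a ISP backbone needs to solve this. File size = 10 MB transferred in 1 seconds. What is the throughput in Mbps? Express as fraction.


Given: file = 10 MB, time = 1 s
File in Mb = 10 * 8 = 80 Mb
Throughput = 80 / 1 Mbps
Throughput = 80 Mbps

80


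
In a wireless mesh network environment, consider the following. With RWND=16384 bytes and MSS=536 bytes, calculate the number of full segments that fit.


Given: RWND = 16384 bytes, MSS = 536 bytes
Full segments = floor(RWND / MSS)
Full segments = floor(16384 / 536)
Full segments = floor(30.5672) = 30

30


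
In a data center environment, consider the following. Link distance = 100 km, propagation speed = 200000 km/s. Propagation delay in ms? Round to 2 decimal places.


Given: distance = 100 km, speed = 200000 km/s
Delay = distance / speed = 100 / 200000 seconds
Delay in ms = 100 * 1000 / 200000
Delay = 0.5000 ms
Rounded to 2 dp = 0.50 ms

0.50


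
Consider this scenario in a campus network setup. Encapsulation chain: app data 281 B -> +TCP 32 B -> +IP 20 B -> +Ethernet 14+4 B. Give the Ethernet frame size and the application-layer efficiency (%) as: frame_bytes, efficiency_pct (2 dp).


TCP segment = 281 + 32 = 313 B
IP packet = 313 + 20 = 333 B
Ethernet frame = 333 + 14 + 4 = 351 B
Efficiency = app / frame = 281 / 351 = 0.800570 = 80.0570% -> 80.06% (2 dp)

351, 80.06


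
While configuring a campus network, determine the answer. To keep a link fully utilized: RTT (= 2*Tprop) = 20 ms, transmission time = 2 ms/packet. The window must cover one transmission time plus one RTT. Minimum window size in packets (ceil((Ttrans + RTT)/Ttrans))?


Given: Ttrans = 2 ms, RTT = 20 ms (= 2 * Tprop, Tprop = 10 ms)
Time until first ACK returns = Ttrans + RTT = 2 + 20 = 22 ms
Need W * Ttrans >= Ttrans + RTT  ->  W >= (Ttrans + RTT) / Ttrans
(Ttrans + RTT) / Ttrans = 22 / 2 = 11
W_min = ceil(11) = 11

11


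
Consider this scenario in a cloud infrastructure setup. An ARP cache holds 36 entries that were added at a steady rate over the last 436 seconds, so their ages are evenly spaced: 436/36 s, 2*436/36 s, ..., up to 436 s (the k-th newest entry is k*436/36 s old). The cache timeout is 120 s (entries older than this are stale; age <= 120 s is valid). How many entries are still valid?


Ages are k * 436/36 s for k = 1..36 (spacing = 12.1111 s).
Entry k is valid iff k * 436/36 <= 120 iff k <= 36 * 120 / 436 = 9.9083
n_valid = floor(9.9083) = 9
(n_stale = 36 - 9 = 27)

9


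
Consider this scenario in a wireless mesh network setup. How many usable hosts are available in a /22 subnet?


Given: subnet mask /22
Host bits = 32 - 22 = 10
Total addresses = 2^10 = 1024
Usable hosts = 1024 - 2 (network + broadcast) = 1022

1022


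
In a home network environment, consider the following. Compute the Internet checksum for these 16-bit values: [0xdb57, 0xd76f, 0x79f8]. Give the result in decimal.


Given words: [0xdb57, 0xd76f, 0x79f8]
Step 1: Sum all words
Raw sum = 56151 + 55151 + 31224 = 142526
Step 2: Fold carry: (11454 + 2) = 11456
One's complement = ~11456 & 0xFFFF = 54079

54079


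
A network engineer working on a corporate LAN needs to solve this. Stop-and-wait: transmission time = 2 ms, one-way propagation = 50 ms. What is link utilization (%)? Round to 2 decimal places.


Given: Ttrans = 2 ms, Tprop = 50 ms
RTT = 2 * Tprop = 2 * 50 = 100 ms
U = Ttrans / (Ttrans + RTT)
U = 2 / (2 + 100)
U = 2 / 102 = 0.019608
U% = 1.96%

1.96


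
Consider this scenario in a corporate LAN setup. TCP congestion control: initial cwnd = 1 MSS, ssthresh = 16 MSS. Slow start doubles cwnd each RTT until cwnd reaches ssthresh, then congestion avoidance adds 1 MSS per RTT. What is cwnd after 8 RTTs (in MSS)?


RTT 0: cwnd = 1 MSS (initial)
RTT 1: cwnd = 2 MSS (slow start, doubled)
RTT 2: cwnd = 4 MSS (slow start, doubled)
RTT 3: cwnd = 8 MSS (slow start, doubled)
RTT 4: cwnd = 16 MSS (slow start, doubled)
RTT 5: cwnd = 17 MSS (congestion avoidance, +1)
RTT 6: cwnd = 18 MSS (congestion avoidance, +1)
RTT 7: cwnd = 19 MSS (congestion avoidance, +1)
RTT 8: cwnd = 20 MSS (congestion avoidance, +1)

20


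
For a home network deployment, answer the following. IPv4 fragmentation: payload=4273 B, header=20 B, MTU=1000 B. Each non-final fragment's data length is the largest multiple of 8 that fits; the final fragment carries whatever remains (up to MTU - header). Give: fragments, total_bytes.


Max data per non-final fragment = floor((MTU - header)/8)*8 = floor((1000 - 20)/8)*8 = floor(980/8)*8 = 976 B
Final fragment needs no 8-byte alignment: it can carry up to MTU - header = 980 B
Non-final fragments needed = ceil((payload - 980) / 976) = ceil(3293/976) = ceil(3.3740) = 4
Number of fragments = 4 + 1 = 5
Fragment sizes (data): 4 * 976 B + 369 B (last, 369 <= 980 OK)
Total bytes sent = payload + n_frags * header = 4273 + 5*20 = 4273 + 100 = 4373 B

5, 4373


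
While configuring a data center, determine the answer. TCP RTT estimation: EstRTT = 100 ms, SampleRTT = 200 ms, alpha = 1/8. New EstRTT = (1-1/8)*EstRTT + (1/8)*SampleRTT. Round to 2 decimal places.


Given: EstRTT = 100 ms, SampleRTT = 200 ms, alpha = 1/8
New EstRTT = (1 - alpha) * EstRTT + alpha * SampleRTT
(7/8) * 100 = 87.5
(1/8) * 200 = 25
New EstRTT = 87.5 + 25 = 112.5 ms -> 112.50 ms (2 dp)

112.50


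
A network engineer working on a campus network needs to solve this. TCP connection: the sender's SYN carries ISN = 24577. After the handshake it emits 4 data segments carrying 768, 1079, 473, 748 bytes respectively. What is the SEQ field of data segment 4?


The SYN occupies sequence number ISN = 24577, so the first data byte is ISN + 1 = 24578.
SEQ of data segment i = (ISN + 1) + sum of payload sizes of segments 1..i-1.
Segment 1: SEQ = 24578, payload = 768 bytes
Segment 2: SEQ = 25346, payload = 1079 bytes
Segment 3: SEQ = 26425, payload = 473 bytes
Segment 4: SEQ = 26898, payload = 748 bytes
SEQ of segment 4 = 24578 + 768 + 1079 + 473 = 26898

26898


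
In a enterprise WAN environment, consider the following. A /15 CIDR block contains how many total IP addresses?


Given: CIDR prefix /15
Host bits = 32 - 15 = 17
Total addresses = 2^17 = 131072

131072


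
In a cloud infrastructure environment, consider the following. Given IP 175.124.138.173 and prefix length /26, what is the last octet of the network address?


Given: IP = 175.124.138.173, prefix = /26
Subnet mask = 255.255.255.192
Last octet of IP: 173
Last octet of mask: 192
Network last octet = 173 AND 192 = 128

128
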